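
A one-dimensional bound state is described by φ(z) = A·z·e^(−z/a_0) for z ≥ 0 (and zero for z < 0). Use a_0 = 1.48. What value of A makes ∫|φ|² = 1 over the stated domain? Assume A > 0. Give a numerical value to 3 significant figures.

We need A² ∫|f|² dz = 1, taking the integral from 0 to ∞.
∫|φ|² dz = A²·(a_0^3/4).
Setting this equal to 1 gives A² = 1/(a_0^3/4).
With a_0 = 1.48: A² = 1.234 and A = 1.111.

A ≈ 1.11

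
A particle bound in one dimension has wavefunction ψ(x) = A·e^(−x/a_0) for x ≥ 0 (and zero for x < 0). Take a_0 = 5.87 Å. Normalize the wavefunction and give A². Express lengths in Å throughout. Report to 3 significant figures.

Require ∫ |ψ|² dx = 1 over the whole domain.
With ψ = A·e^(−x/a_0), the integral evaluates to A²·[a_0/2].
So A² = (a_0/2)^(−1).
Substituting a_0 = 5.87 gives A² = 0.3407, so A = 0.5837.

A^2 ≈ 0.341 Å^(-1)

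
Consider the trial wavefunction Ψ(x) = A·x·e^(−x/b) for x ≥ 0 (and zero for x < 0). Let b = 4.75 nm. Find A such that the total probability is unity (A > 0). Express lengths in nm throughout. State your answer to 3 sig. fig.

A ≈ 0.193 nm^(-3/2)

Normalization requires ∫|Ψ|² dx = 1, integrated from 0 to ∞.
Using ∫₀^∞ xⁿ e^(−αx) dx = n!/αⁿ⁺¹, with Ψ = A·x·e^(−x/b), the integral evaluates to A²·[b^3/4].
With b = 4.75: A² = 0.03732 and A = 0.1932.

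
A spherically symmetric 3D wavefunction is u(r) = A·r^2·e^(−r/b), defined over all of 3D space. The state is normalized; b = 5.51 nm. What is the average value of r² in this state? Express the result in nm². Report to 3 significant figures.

By definition ⟨r²⟩ = ∫ r^2 |u(r)|² 4πr² dr.
Since the A² factors cancel between numerator and denominator, ⟨r²⟩ = 14·b^2.
Putting b = 5.51 gives 425.0.

⟨r^2⟩ ≈ 425 nm^2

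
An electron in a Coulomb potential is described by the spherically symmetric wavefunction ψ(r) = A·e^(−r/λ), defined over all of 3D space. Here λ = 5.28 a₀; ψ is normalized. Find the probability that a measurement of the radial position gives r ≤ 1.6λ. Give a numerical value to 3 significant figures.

P ≈ 0.620

P = ∫ |ψ|² 4πr² dr over r ≤ 1.6λ.
Normalization gives A² = 1/(π·λ^3).
Let u = r/λ; then A², 4π and the length scale all cancel, so P = ∫_{0}^{1.6} u^2·e^(-2·u) du ÷ ∫_{0}^{∞} u^2·e^(-2·u) du.
With ∫ u^2·e^(-2·u) du = -(2·u^2 + 2·u + 1)·e^(-2·u)/4 + C, the region integral is 1/4 - 233·e^(-16/5)/100 and the full one is 1/4.
This evaluates to P = 0.6201.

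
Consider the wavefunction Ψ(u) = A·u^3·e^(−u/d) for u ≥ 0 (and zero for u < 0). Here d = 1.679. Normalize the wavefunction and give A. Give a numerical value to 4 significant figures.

Require ∫ |Ψ|² du = 1 over the whole domain.
∫|Ψ|² du = A²·(45·d^7/8).
Setting this equal to 1 gives A² = 1/(45·d^7/8).
Substituting d = 1.679 gives A² = 0.0047263, so A = 0.068748.

A ≈ 0.06875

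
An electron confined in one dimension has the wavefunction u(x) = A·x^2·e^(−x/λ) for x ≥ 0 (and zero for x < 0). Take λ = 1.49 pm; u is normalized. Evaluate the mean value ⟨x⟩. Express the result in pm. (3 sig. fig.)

The expectation value is the |u|²-weighted average of x: ∫ x|u|² dx.
Recall ∫₀^∞ x^m e^(−x/β) dx = m!·β^(m+1), evaluating both integrals, ⟨x⟩ = 5·λ/2.
With λ = 1.49, ⟨x⟩ = 3.725.

⟨x⟩ ≈ 3.73 pm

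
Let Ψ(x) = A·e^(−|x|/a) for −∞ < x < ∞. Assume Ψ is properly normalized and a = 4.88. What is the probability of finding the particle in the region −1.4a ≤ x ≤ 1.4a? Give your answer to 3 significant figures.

P ≈ 0.939

|Ψ|² is the probability density, so P = ∫_{−1.4a}^{1.4a} |Ψ|² dx.
The normalization integral ∫|Ψ|²dx over the whole domain equals a·A², and A² cancels in the ratio.
By symmetry take twice the x ≥ 0 contribution in numerator and denominator; the 2's cancel. In terms of u = x/a (A² and the length scale cancel between numerator and denominator), P = [∫_{0}^{1.4} e^(-2·u) du] / [∫_{0}^{∞} e^(-2·u) du].
Using ∫ e^(-2·u) du = -e^(-2·u)/2, the numerator is 1/2 - e^(-14/5)/2 and the denominator is 1/2.
Taking the ratio, P = 0.9392.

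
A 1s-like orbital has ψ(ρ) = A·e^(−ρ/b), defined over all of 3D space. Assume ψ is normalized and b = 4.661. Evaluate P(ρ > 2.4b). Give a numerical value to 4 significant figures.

Integrate the radial probability density 4πρ²|ψ|² over ρ > 2.4b.
Normalization gives A² = 1/(π·b^3).
Substituting u = ρ/b, A², 4π and the length scale all cancel in the ratio: P = ∫_{2.4}^{∞} u^2·e^(-2·u) du / ∫_{0}^{∞} u^2·e^(-2·u) du.
Using ∫ u^2·e^(-2·u) du = -(2·u^2 + 2·u + 1)·e^(-2·u)/4, the numerator is 433·e^(-24/5)/100 and the denominator is 1/4.
This evaluates to P = 0.14254.

P ≈ 0.1425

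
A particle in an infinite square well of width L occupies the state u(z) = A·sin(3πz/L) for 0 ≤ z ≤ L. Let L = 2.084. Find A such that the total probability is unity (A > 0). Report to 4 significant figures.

A ≈ 0.9796

The normalization condition is ∫|u|² dz = 1 from 0 to L.
The integral (without the A² prefactor) comes out to L/2.
Setting this equal to 1 gives A² = 1/(L/2).
With L = 2.084: A² = 0.95969 and A = 0.97964.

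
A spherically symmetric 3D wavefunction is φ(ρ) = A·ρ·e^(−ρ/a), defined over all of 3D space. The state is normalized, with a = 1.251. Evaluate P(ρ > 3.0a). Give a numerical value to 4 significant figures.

Integrate the radial probability density 4πρ²|φ|² over ρ > 3.0a.
The full normalization integral is A²·[3·π·a^5] = 1, fixing A².
In terms of u = ρ/a (A², 4π and the length scale all cancel between numerator and denominator), P = [∫_{3.0}^{∞} u^4·e^(-2·u) du] / [∫_{0}^{∞} u^4·e^(-2·u) du].
With ∫ u^4·e^(-2·u) du = -(u^4/2 + u^3 + 3·u^2/2 + 3·u/2 + 3/4)·e^(-2·u) + C, the region integral is 345·e^(-6)/4 and the full one is 3/4.
The region integral divided by the full integral gives P = 0.28506.

P ≈ 0.2851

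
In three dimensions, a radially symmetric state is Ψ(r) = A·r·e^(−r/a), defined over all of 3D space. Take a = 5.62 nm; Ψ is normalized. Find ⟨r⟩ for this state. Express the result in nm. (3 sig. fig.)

⟨r⟩ ≈ 14.1 nm

By definition ⟨r⟩ = ∫ r |Ψ(r)|² 4πr² dr.
Recall ∫₀^∞ r^m e^(−r/β) dr = m!·β^(m+1), evaluating both integrals, ⟨r⟩ = 5·a/2.
Putting a = 5.62 gives 14.05.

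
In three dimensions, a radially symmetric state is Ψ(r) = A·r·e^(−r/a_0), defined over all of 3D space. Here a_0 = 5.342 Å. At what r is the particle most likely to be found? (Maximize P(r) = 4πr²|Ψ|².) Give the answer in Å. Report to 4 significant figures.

r ≈ 10.68 Å

The maximum of P(r) = 4πr²|Ψ|² occurs where its derivative vanishes.
Solving yields r = 2·a_0.
With a_0 = 5.342, the most probable radial distance is 10.684 Å.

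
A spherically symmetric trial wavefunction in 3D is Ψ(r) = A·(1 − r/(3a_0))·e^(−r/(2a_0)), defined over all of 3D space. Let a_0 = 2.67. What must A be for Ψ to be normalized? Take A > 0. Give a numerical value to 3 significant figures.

Require ∫ |Ψ|² 4πr² dr = 1 over the whole domain.
Using ∫₀^∞ rⁿ e^(−αr) dr = n!/αⁿ⁺¹, carrying out the integral gives A² · 8·π·a_0^3/3.
Setting this equal to 1 gives A² = 1/(8·π·a_0^3/3).
With a_0 = 2.67: A² = 0.006271 and A = 0.07919.

A ≈ 0.0792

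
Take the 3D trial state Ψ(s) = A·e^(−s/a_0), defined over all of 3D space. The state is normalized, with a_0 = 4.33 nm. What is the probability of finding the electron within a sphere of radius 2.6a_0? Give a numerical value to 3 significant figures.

P = ∫ |Ψ|² 4πs² ds over s ≤ 2.6a_0.
Normalization gives A² = 1/(π·a_0^3).
In terms of u = s/a_0 (A², 4π and the length scale all cancel between numerator and denominator), P = [∫_{0}^{2.6} u^2·e^(-2·u) du] / [∫_{0}^{∞} u^2·e^(-2·u) du].
With ∫ u^2·e^(-2·u) du = -(2·u^2 + 2·u + 1)·e^(-2·u)/4 + C, the region integral is 1/4 - 493·e^(-26/5)/100 and the full one is 1/4.
The region integral divided by the full integral gives P = 0.8912.

P ≈ 0.891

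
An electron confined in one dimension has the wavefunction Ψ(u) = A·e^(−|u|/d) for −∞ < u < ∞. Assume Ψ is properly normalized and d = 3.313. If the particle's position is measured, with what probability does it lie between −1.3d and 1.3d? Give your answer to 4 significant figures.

P = ∫_{−1.3d}^{1.3d} |Ψ(u)|² du.
With A² fixed by ∫|Ψ|² = 1, i.e. A² = (d)^(−1), substitute and integrate.
By symmetry take twice the u ≥ 0 contribution in numerator and denominator; the 2's cancel. Let t = u/d; then A² and the length scale cancel, so P = ∫_{0}^{1.3} e^(-2·t) dt ÷ ∫_{0}^{∞} e^(-2·t) dt.
With ∫ e^(-2·t) dt = -e^(-2·t)/2 + C, the region integral is 1/2 - e^(-13/5)/2 and the full one is 1/2.
Taking the ratio, P = 0.92573.

P ≈ 0.9257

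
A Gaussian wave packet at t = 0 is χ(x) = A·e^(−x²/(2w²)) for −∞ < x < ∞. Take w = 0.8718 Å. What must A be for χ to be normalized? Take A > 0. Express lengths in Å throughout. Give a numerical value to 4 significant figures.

A ≈ 0.8045 Å^(-1/2)

Normalization requires ∫|χ|² dx = 1, integrated from −∞ to ∞.
With ∫_{−∞}^{∞} x^(2m) e^(−αx²) dx = (2m−1)!!·√π / (2^m α^(m+1/2)), carrying out the integral gives A² · √(π)·w.
With w = 0.8718: A² = 0.64715 and A = 0.80446.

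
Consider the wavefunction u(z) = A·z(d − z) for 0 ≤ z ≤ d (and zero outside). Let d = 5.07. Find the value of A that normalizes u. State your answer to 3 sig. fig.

A ≈ 0.0946

We need A² ∫|f|² dz = 1, taking the integral from 0 to d.
Expanding the polynomial and integrating term by term, with u = A·z(d − z), the integral evaluates to A²·[d^5/30].
So A² = (d^5/30)^(−1).
With d = 5.07: A² = 0.008955 and A = 0.09463.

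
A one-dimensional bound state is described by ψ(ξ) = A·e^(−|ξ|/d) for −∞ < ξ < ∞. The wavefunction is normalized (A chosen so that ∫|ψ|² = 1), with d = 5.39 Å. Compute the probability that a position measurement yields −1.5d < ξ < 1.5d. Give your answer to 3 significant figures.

The probability is P = ∫ |ψ|² dξ over [−1.5d, 1.5d].
With A² fixed by ∫|ψ|² = 1, i.e. A² = (d)^(−1), substitute and integrate.
Both integrals are even about ξ = 0, so only the ξ ≥ 0 halves are needed (the factors of 2 cancel). Let u = ξ/d; then A² and the length scale cancel, so P = ∫_{0}^{1.5} e^(-2·u) du ÷ ∫_{0}^{∞} e^(-2·u) du.
Using ∫ e^(-2·u) du = -e^(-2·u)/2, the numerator is 1/2 - e^(-3)/2 and the denominator is 1/2.
This works out to P = 0.9502.

P ≈ 0.950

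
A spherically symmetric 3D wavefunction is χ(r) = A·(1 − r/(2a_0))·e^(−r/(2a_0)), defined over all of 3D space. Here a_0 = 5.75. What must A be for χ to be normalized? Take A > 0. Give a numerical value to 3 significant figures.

The normalization condition is ∫|χ|² 4πr² dr = 1 from 0 to ∞.
With ∫₀^∞ r^4 e^(−αr) dr = 4!/α^5, ∫|χ|² 4πr² dr = A²·(8·π·a_0^3).
With a_0 = 5.75: A² = 0.0002093 and A = 0.01447.

A ≈ 0.0145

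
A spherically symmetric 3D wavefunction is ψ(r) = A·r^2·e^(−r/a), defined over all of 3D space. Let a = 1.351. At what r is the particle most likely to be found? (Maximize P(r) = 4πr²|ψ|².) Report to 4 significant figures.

The maximum of P(r) = 4πr²|ψ|² occurs where its derivative vanishes.
Solving yields r = 3·a.
With a = 1.351, the most probable radial distance is 4.0530.

r ≈ 4.053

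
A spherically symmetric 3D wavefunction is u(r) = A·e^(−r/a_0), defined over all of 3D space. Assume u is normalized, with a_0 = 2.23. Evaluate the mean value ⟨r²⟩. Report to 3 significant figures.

⟨r^2⟩ ≈ 14.9

By definition ⟨r²⟩ = ∫ r^2 |u(r)|² 4πr² dr.
Evaluating both integrals, ⟨r²⟩ = 3·a_0^2.
Putting a_0 = 2.23 gives 14.92.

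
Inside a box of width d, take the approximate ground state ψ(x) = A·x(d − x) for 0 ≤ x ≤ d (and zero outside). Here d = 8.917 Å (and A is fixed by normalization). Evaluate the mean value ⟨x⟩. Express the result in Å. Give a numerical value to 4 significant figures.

⟨x⟩ ≈ 4.459 Å

⟨x⟩ = ∫ x |ψ|² dx over the full domain.
Expanding the polynomial and integrating term by term, the ratio of the moment integral to the normalization integral gives ⟨x⟩ = d/2.
With d = 8.917, ⟨x⟩ = 4.4585.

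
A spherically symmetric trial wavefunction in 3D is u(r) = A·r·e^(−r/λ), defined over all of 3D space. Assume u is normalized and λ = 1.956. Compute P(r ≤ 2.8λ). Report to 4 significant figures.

P ≈ 0.6578

With dV = 4πr²dr, the probability is ∫|u|² dV over r ≤ 2.8λ.
Normalization gives A² = 1/(3·π·λ^5).
Substituting t = r/λ, A², 4π and the length scale all cancel in the ratio: P = ∫_{0}^{2.8} t^4·e^(-2·t) dt / ∫_{0}^{∞} t^4·e^(-2·t) dt.
An antiderivative of t^4·e^(-2·t) is -(t^4/2 + t^3 + 3·t^2/2 + 3·t/2 + 3/4)·e^(-2·t); evaluating from 0 to 2.8 gives ≈ 0.493387, while the full integral is 3/4.
This evaluates to P = 0.65785.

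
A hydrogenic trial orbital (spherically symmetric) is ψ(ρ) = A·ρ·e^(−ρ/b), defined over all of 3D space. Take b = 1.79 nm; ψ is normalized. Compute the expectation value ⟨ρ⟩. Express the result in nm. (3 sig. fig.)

⟨ρ⟩ ≈ 4.48 nm

By definition ⟨ρ⟩ = ∫ ρ |ψ(ρ)|² 4πρ² dρ.
Since the A² factors cancel between numerator and denominator, ⟨ρ⟩ = 5·b/2.
Putting b = 1.79 gives 4.475.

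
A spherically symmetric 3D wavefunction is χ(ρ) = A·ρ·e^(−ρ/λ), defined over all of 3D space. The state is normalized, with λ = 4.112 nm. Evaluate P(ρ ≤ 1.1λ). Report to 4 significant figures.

P ≈ 0.07250

With dV = 4πρ²dρ, the probability is ∫|χ|² dV over ρ ≤ 1.1λ.
A² is fixed by ∫₀^∞ 4πρ²|χ|² dρ = 1, i.e. A² = (3·π·λ^5)^(−1).
Substituting u = ρ/λ, A², 4π and the length scale all cancel in the ratio: P = ∫_{0}^{1.1} u^4·e^(-2·u) du / ∫_{0}^{∞} u^4·e^(-2·u) du.
An antiderivative of u^4·e^(-2·u) is -(u^4/2 + u^3 + 3·u^2/2 + 3·u/2 + 3/4)·e^(-2·u); evaluating from 0 to 1.1 gives ≈ 0.0543722, while the full integral is 3/4.
The region integral divided by the full integral gives P = 0.072496.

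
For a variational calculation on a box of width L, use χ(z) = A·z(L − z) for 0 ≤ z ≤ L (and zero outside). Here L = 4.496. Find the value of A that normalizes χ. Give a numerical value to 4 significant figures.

A ≈ 0.1278

Require ∫ |χ|² dz = 1 over the whole domain.
The integral (without the A² prefactor) comes out to L^5/30.
Substituting L = 4.496 gives A² = 0.016330, so A = 0.12779.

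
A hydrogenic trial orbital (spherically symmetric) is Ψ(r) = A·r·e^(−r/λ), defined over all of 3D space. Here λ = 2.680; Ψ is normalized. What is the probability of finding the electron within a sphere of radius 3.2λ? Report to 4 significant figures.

Integrate the radial probability density 4πr²|Ψ|² over r ≤ 3.2λ.
A² is fixed by ∫₀^∞ 4πr²|Ψ|² dr = 1, i.e. A² = (3·π·λ^5)^(−1).
In terms of u = r/λ (A², 4π and the length scale all cancel between numerator and denominator), P = [∫_{0}^{3.2} u^4·e^(-2·u) du] / [∫_{0}^{∞} u^4·e^(-2·u) du].
With ∫ u^4·e^(-2·u) du = -(u^4/2 + u^3 + 3·u^2/2 + 3·u/2 + 3/4)·e^(-2·u) + C, the region integral is ≈ 0.573697 and the full one is 3/4.
The region integral divided by the full integral gives P = 0.76493.

P ≈ 0.7649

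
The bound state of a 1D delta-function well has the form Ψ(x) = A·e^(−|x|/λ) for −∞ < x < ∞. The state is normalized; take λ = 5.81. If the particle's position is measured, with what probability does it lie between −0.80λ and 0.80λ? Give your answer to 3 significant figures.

P ≈ 0.798

The probability is P = ∫ |Ψ|² dx over [−0.80λ, 0.80λ].
Since A² = 1/(λ), this is the region integral divided by the full normalization integral.
Both integrals are even about x = 0, so only the x ≥ 0 halves are needed (the factors of 2 cancel). Substituting u = x/λ, A² and the length scale cancel in the ratio: P = ∫_{0}^{0.80} e^(-2·u) du / ∫_{0}^{∞} e^(-2·u) du.
Using ∫ e^(-2·u) du = -e^(-2·u)/2, the numerator is 1/2 - e^(-8/5)/2 and the denominator is 1/2.
This works out to P = 0.7981.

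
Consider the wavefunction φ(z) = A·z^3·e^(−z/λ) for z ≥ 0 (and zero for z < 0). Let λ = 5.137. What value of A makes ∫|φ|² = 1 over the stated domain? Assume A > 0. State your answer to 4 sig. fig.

We need A² ∫|f|² dz = 1, taking the integral from 0 to ∞.
The integral (without the A² prefactor) comes out to 45·λ^7/8.
With λ = 5.137: A² = 0.0000018833 and A = 0.0013723.

A ≈ 0.001372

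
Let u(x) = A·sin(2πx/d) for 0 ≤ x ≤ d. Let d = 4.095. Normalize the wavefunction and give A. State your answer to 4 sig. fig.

We need A² ∫|f|² dx = 1, taking the integral from 0 to d.
With ∫₀^d sin²(nπx/d) dx = d/2, the integral (without the A² prefactor) comes out to d/2.
Setting this equal to 1 gives A² = 1/(d/2).
Substituting d = 4.095 gives A² = 0.48840, so A = 0.69886.

A ≈ 0.6989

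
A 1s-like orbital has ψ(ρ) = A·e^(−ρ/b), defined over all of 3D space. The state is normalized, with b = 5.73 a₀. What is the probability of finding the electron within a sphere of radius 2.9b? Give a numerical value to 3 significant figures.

P ≈ 0.928

With dV = 4πρ²dρ, the probability is ∫|ψ|² dV over ρ ≤ 2.9b.
A² is fixed by ∫₀^∞ 4πρ²|ψ|² dρ = 1, i.e. A² = (π·b^3)^(−1).
In terms of u = ρ/b (A², 4π and the length scale all cancel between numerator and denominator), P = [∫_{0}^{2.9} u^2·e^(-2·u) du] / [∫_{0}^{∞} u^2·e^(-2·u) du].
An antiderivative of u^2·e^(-2·u) is -(2·u^2 + 2·u + 1)·e^(-2·u)/4; evaluating from 0 to 2.9 gives 1/4 - 1181·e^(-29/5)/200, while the full integral is 1/4.
This evaluates to P = 0.9285.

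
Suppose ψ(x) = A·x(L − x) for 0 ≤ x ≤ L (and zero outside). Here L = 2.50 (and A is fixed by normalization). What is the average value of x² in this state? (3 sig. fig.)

⟨x^2⟩ ≈ 1.79

⟨x²⟩ = ∫ x^2 |ψ|² dx over the full domain.
Expanding the polynomial and integrating term by term, the ratio of the moment integral to the normalization integral gives ⟨x²⟩ = 2·L^2/7.
Putting L = 2.50 gives 1.786.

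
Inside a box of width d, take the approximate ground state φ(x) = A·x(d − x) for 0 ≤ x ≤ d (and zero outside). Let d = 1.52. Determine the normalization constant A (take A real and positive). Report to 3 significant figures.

A ≈ 1.92

The normalization condition is ∫|φ|² dx = 1 from 0 to d.
The integral (without the A² prefactor) comes out to d^5/30.
Setting this equal to 1 gives A² = 1/(d^5/30).
With d = 1.52: A² = 3.697 and A = 1.923.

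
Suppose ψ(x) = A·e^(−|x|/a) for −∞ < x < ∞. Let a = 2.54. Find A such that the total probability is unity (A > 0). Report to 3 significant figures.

We need A² ∫|f|² dx = 1, taking the integral from −∞ to ∞.
Using ∫₀^∞ xⁿ e^(−αx) dx = n!/αⁿ⁺¹, the integral (without the A² prefactor) comes out to a.
With a = 2.54: A² = 0.3937 and A = 0.6275.

A ≈ 0.627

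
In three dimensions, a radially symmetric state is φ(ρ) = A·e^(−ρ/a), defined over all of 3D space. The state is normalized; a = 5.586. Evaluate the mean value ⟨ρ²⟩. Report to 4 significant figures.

⟨ρ^2⟩ ≈ 93.61

The expectation value is the |φ|²-weighted average of ρ^2: ∫ ρ^2|φ|² 4πρ² dρ.
Recall ∫₀^∞ ρ^m e^(−ρ/β) dρ = m!·β^(m+1), evaluating both integrals, ⟨ρ²⟩ = 3·a^2.
With a = 5.586, ⟨ρ^2⟩ = 93.610.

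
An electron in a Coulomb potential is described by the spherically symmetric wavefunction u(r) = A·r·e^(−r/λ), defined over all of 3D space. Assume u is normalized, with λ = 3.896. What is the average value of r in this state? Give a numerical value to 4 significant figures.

⟨r⟩ ≈ 9.740

By definition ⟨r⟩ = ∫ r |u(r)|² 4πr² dr.
With ∫₀^∞ r^5 e^(−αr) dr = 5!/α^6, evaluating both integrals, ⟨r⟩ = 5·λ/2.
With λ = 3.896, ⟨r⟩ = 9.7400.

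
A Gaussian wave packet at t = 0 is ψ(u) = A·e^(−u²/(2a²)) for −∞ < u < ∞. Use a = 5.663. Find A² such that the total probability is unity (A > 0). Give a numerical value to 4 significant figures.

The normalization condition is ∫|ψ|² du = 1 from −∞ to ∞.
The integral (without the A² prefactor) comes out to √(π)·a.
Setting this equal to 1 gives A² = 1/(√(π)·a).
With a = 5.663: A² = 0.099627 and A = 0.31564.

A^2 ≈ 0.09963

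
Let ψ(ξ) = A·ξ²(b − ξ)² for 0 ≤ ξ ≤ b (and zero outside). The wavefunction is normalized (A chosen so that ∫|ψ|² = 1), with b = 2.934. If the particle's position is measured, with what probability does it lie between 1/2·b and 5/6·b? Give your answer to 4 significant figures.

|ψ|² is the probability density, so P = ∫_{1/2·b}^{5/6·b} |ψ|² dξ.
The normalization integral ∫|ψ|²dξ over the whole domain equals b^9/630·A², and A² cancels in the ratio.
In terms of u = ξ/b (A² and the length scale cancel between numerator and denominator), P = [∫_{1/2}^{5/6} u^4·(1 - u)^4 du] / [∫_{0}^{1} u^4·(1 - u)^4 du].
With ∫ u^4·(1 - u)^4 du = u^5·(70·u^4 - 315·u^3 + 540·u^2 - 420·u + 126)/630 + C, the region integral is ≈ 0.000779444 and the full one is 1/630.
The result is P = 0.49105.

P ≈ 0.4910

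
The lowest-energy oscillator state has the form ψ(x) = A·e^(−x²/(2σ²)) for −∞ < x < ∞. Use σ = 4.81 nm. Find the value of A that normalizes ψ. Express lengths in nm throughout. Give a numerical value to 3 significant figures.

A ≈ 0.342 nm^(-1/2)

The normalization condition is ∫|ψ|² dx = 1 from −∞ to ∞.
∫|ψ|² dx = A²·(√(π)·σ).
So A² = (√(π)·σ)^(−1).
Plugging in σ = 4.81 yields A = 0.3425.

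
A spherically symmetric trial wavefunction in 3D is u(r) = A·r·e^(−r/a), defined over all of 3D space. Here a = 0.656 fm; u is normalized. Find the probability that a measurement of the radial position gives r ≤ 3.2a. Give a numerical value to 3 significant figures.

P ≈ 0.765

With dV = 4πr²dr, the probability is ∫|u|² dV over r ≤ 3.2a.
Normalization gives A² = 1/(3·π·a^5).
In terms of t = r/a (A², 4π and the length scale all cancel between numerator and denominator), P = [∫_{0}^{3.2} t^4·e^(-2·t) dt] / [∫_{0}^{∞} t^4·e^(-2·t) dt].
An antiderivative of t^4·e^(-2·t) is -(t^4/2 + t^3 + 3·t^2/2 + 3·t/2 + 3/4)·e^(-2·t); evaluating from 0 to 3.2 gives ≈ 0.57370, while the full integral is 3/4.
Taking the ratio yields P = 0.7649.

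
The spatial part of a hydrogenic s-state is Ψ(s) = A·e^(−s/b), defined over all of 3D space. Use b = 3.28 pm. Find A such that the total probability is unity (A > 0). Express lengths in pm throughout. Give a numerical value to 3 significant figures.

A ≈ 0.0950 pm^(-3/2)

We need A² ∫|f|² 4πs² ds = 1, taking the integral from 0 to ∞.
Carrying out the integral gives A² · π·b^3.
With b = 3.28: A² = 0.009020 and A = 0.09498.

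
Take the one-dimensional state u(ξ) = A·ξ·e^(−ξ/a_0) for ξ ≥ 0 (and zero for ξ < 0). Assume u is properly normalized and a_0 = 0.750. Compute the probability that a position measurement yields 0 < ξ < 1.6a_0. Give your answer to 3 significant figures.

The probability is P = ∫ |u|² dξ over [0, 1.6a_0].
The normalization integral ∫|u|²dξ over the whole domain equals a_0^3/4·A², and A² cancels in the ratio.
In terms of t = ξ/a_0 (A² and the length scale cancel between numerator and denominator), P = [∫_{0}^{1.6} t^2·e^(-2·t) dt] / [∫_{0}^{∞} t^2·e^(-2·t) dt].
Using ∫ t^2·e^(-2·t) dt = -(2·t^2 + 2·t + 1)·e^(-2·t)/4, the numerator is 1/4 - 233·e^(-16/5)/100 and the denominator is 1/4.
Taking the ratio, P = 0.6201.

P ≈ 0.620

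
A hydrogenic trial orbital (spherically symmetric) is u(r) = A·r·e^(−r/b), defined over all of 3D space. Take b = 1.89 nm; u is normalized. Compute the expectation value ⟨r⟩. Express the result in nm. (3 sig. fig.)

By definition ⟨r⟩ = ∫ r |u(r)|² 4πr² dr.
Using ∫₀^∞ rⁿ e^(−αr) dr = n!/αⁿ⁺¹, the ratio of the moment integral to the normalization integral gives ⟨r⟩ = 5·b/2.
Putting b = 1.89 gives 4.725.

⟨r⟩ ≈ 4.73 nm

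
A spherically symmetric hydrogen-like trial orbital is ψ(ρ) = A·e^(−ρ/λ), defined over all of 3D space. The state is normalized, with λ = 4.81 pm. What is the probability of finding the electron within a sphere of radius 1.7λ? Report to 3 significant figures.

With dV = 4πρ²dρ, the probability is ∫|ψ|² dV over ρ ≤ 1.7λ.
A² is fixed by ∫₀^∞ 4πρ²|ψ|² dρ = 1, i.e. A² = (π·λ^3)^(−1).
Substituting u = ρ/λ, A², 4π and the length scale all cancel in the ratio: P = ∫_{0}^{1.7} u^2·e^(-2·u) du / ∫_{0}^{∞} u^2·e^(-2·u) du.
With ∫ u^2·e^(-2·u) du = -(2·u^2 + 2·u + 1)·e^(-2·u)/4 + C, the region integral is 1/4 - 509·e^(-17/5)/200 and the full one is 1/4.
This evaluates to P = 0.6603.

P ≈ 0.660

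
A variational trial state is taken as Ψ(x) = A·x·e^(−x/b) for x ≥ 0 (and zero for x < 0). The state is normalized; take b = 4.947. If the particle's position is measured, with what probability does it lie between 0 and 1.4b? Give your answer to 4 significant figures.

P ≈ 0.5305

|Ψ|² is the probability density, so P = ∫_{0}^{1.4b} |Ψ|² dx.
The normalization integral ∫|Ψ|²dx over the whole domain equals b^3/4·A², and A² cancels in the ratio.
Substituting u = x/b, A² and the length scale cancel in the ratio: P = ∫_{0}^{1.4} u^2·e^(-2·u) du / ∫_{0}^{∞} u^2·e^(-2·u) du.
An antiderivative of u^2·e^(-2·u) is -(2·u^2 + 2·u + 1)·e^(-2·u)/4; evaluating from 0 to 1.4 gives 1/4 - 193·e^(-14/5)/100, while the full integral is 1/4.
Taking the ratio, P = 0.53055.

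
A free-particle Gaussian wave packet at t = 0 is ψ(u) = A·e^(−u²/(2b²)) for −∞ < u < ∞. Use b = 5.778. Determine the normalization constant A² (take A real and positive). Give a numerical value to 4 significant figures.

A^2 ≈ 0.09764

Require ∫ |ψ|² du = 1 over the whole domain.
With ψ = A·e^(−u²/(2b²)), the integral evaluates to A²·[√(π)·b].
So A² = (√(π)·b)^(−1).
Substituting b = 5.778 gives A² = 0.097644, so A = 0.31248.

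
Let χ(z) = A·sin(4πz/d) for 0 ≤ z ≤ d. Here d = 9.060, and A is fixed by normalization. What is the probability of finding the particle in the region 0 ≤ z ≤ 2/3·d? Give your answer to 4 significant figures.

P ≈ 0.7011

The probability is P = ∫ |χ|² dz over [0, 2/3·d].
With A² fixed by ∫|χ|² = 1, i.e. A² = (d/2)^(−1), substitute and integrate.
In terms of u = z/d (A² and the length scale cancel between numerator and denominator), P = [∫_{0}^{2/3} sin(4·π·u)^2 du] / [∫_{0}^{1} sin(4·π·u)^2 du].
With ∫ sin(4·π·u)^2 du = u/2 - sin(4·π·u)·cos(4·π·u)/(8·π) + C, the region integral is √(3)/(32·π) + 1/3 and the full one is 1/2.
Evaluating gives P = √(3)/(16·π) + 2/3.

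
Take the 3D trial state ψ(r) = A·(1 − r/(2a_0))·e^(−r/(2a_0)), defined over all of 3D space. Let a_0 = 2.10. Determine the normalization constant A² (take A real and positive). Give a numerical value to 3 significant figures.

A^2 ≈ 0.00430

We need A² ∫|f|² 4πr² dr = 1, taking the integral from 0 to ∞.
The integral (without the A² prefactor) comes out to 8·π·a_0^3.
Hence A² = 1/[8·π·a_0^3].
Substituting a_0 = 2.10 gives A² = 0.004296, so A = 0.06555.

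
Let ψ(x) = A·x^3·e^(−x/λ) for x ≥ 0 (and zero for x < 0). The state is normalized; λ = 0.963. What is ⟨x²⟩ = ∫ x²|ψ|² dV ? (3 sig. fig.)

⟨x^2⟩ ≈ 13.0

By definition ⟨x²⟩ = ∫ x^2 |ψ(x)|² dx.
With ∫₀^∞ x^8 e^(−αx) dx = 8!/α^9, the ratio of the moment integral to the normalization integral gives ⟨x²⟩ = 14·λ^2.
With λ = 0.963, ⟨x^2⟩ = 12.98.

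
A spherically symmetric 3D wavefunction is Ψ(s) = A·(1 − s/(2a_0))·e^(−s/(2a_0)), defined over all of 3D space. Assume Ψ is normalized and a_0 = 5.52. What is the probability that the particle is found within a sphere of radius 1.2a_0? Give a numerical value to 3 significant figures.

With dV = 4πs²ds, the probability is ∫|Ψ|² dV over s ≤ 1.2a_0.
Normalization gives A² = 1/(8·π·a_0^3).
Let u = s/a_0; then A², 4π and the length scale all cancel, so P = ∫_{0}^{1.2} u^2·(1 - u/2)^2·e^(-u) du ÷ ∫_{0}^{∞} u^2·(1 - u/2)^2·e^(-u) du.
An antiderivative of u^2·(1 - u/2)^2·e^(-u) is -(u^4/4 + u^2 + 2·u + 2)·e^(-u); evaluating from 0 to 1.2 gives 2 - 3974·e^(-6/5)/625, while the full integral is 2.
The region integral divided by the full integral gives P = 0.04244.

P ≈ 0.0424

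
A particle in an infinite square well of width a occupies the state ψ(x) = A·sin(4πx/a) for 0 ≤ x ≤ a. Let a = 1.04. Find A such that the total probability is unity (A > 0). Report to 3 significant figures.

Normalization requires ∫|ψ|² dx = 1, integrated from 0 to a.
With ∫₀^a sin²(nπx/a) dx = a/2, carrying out the integral gives A² · a/2.
Setting this equal to 1 gives A² = 1/(a/2).
Substituting a = 1.04 gives A² = 1.923, so A = 1.387.

A ≈ 1.39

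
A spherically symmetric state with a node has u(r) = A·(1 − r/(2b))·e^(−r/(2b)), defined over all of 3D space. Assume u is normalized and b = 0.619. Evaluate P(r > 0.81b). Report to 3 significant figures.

P ≈ 0.975

P = ∫ |u|² 4πr² dr over r > 0.81b.
A² is fixed by ∫₀^∞ 4πr²|u|² dr = 1, i.e. A² = (8·π·b^3)^(−1).
Let t = r/b; then A², 4π and the length scale all cancel, so P = ∫_{0.81}^{∞} t^2·(1 - t/2)^2·e^(-t) dt ÷ ∫_{0}^{∞} t^2·(1 - t/2)^2·e^(-t) dt.
An antiderivative of t^2·(1 - t/2)^2·e^(-t) is -(t^4/4 + t^2 + 2·t + 2)·e^(-t); evaluating from 0.81 to ∞ gives ≈ 1.9501, while the full integral is 2.
This evaluates to P = 0.9751.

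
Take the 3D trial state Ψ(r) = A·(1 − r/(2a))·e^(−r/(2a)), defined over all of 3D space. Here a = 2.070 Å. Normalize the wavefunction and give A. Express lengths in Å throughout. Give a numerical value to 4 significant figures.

A ≈ 0.06698 Å^(-3/2)

Require ∫ |Ψ|² 4πr² dr = 1 over the whole domain.
With Ψ = A·(1 − r/(2a))·e^(−r/(2a)), the integral evaluates to A²·[8·π·a^3].
With a = 2.070: A² = 0.0044859 and A = 0.066977.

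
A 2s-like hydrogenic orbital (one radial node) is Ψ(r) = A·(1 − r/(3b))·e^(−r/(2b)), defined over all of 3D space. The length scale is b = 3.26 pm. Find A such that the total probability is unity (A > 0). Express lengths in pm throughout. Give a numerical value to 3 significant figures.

Normalization requires ∫|Ψ|² 4πr² dr = 1, integrated from 0 to ∞.
In 3D with spherical symmetry the volume element is 4πr² dr.
Recall ∫₀^∞ r^m e^(−r/β) dr = m!·β^(m+1), with Ψ = A·(1 − r/(3b))·e^(−r/(2b)), the integral evaluates to A²·[8·π·b^3/3].
So A² = (8·π·b^3/3)^(−1).
With b = 3.26: A² = 0.003445 and A = 0.05870.

A ≈ 0.0587 pm^(-3/2)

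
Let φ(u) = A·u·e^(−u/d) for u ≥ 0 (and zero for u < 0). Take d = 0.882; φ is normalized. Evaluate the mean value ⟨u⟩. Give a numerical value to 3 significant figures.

⟨u⟩ = ∫ u |φ|² du over the full domain.
Evaluating both integrals, ⟨u⟩ = 3·d/2.
With d = 0.882, ⟨u⟩ = 1.323.

⟨u⟩ ≈ 1.32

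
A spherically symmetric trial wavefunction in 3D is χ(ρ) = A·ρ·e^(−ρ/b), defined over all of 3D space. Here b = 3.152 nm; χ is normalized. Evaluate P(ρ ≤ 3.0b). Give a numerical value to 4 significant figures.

P ≈ 0.7149

Integrate the radial probability density 4πρ²|χ|² over ρ ≤ 3.0b.
Normalization gives A² = 1/(3·π·b^5).
Let u = ρ/b; then A², 4π and the length scale all cancel, so P = ∫_{0}^{3.0} u^4·e^(-2·u) du ÷ ∫_{0}^{∞} u^4·e^(-2·u) du.
Using ∫ u^4·e^(-2·u) du = -(u^4/2 + u^3 + 3·u^2/2 + 3·u/2 + 3/4)·e^(-2·u), the numerator is 3/4 - 345·e^(-6)/4 and the denominator is 3/4.
Taking the ratio yields P = 0.71494.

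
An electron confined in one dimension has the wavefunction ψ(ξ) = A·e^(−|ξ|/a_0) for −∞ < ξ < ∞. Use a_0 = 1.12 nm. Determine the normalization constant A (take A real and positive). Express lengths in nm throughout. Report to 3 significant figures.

A ≈ 0.945 nm^(-1/2)

Require ∫ |ψ|² dξ = 1 over the whole domain.
The integral (without the A² prefactor) comes out to a_0.
Setting this equal to 1 gives A² = 1/(a_0).
Plugging in a_0 = 1.12 yields A = 0.9449.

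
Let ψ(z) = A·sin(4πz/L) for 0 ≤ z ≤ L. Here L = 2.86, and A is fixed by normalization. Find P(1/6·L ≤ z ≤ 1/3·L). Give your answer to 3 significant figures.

|ψ|² is the probability density, so P = ∫_{1/6·L}^{1/3·L} |ψ|² dz.
With A² fixed by ∫|ψ|² = 1, i.e. A² = (L/2)^(−1), substitute and integrate.
Substituting u = z/L, A² and the length scale cancel in the ratio: P = ∫_{1/6}^{1/3} sin(4·π·u)^2 du / ∫_{0}^{1} sin(4·π·u)^2 du.
Using ∫ sin(4·π·u)^2 du = u/2 - sin(4·π·u)·cos(4·π·u)/(8·π), the numerator is -√(3)/(16·π) + 1/12 and the denominator is 1/2.
This works out to P = (-√(3)/8 + π/6)/π.

P ≈ 0.0978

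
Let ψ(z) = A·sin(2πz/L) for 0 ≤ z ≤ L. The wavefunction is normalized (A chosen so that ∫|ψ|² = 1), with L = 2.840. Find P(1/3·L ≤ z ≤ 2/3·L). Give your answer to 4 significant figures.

P = ∫_{1/3·L}^{2/3·L} |ψ(z)|² dz.
With A² fixed by ∫|ψ|² = 1, i.e. A² = (L/2)^(−1), substitute and integrate.
Let u = z/L; then A² and the length scale cancel, so P = ∫_{1/3}^{2/3} sin(2·π·u)^2 du ÷ ∫_{0}^{1} sin(2·π·u)^2 du.
With ∫ sin(2·π·u)^2 du = u/2 - sin(4·π·u)/(8·π) + C, the region integral is -√(3)/(8·π) + 1/6 and the full one is 1/2.
Taking the ratio, P = (-√(3)/4 + π/3)/π.

P ≈ 0.1955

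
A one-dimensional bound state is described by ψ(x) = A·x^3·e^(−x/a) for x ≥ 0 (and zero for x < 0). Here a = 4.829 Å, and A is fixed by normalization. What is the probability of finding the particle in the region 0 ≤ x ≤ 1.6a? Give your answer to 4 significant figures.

P ≈ 0.04462

|ψ|² is the probability density, so P = ∫_{0}^{1.6a} |ψ|² dx.
Since A² = 1/(45·a^7/8), this is the region integral divided by the full normalization integral.
Let u = x/a; then A² and the length scale cancel, so P = ∫_{0}^{1.6} u^6·e^(-2·u) du ÷ ∫_{0}^{∞} u^6·e^(-2·u) du.
With ∫ u^6·e^(-2·u) du = -(4·u^6 + 12·u^5 + 30·u^4 + 60·u^3 + 90·u^2 + 90·u + 45)·e^(-2·u)/8 + C, the region integral is ≈ 0.250982 and the full one is 45/8.
Taking the ratio, P = 0.044619.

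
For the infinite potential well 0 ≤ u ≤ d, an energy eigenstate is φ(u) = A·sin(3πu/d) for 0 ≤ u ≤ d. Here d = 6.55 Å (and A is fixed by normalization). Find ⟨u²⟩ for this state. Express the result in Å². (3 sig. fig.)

⟨u^2⟩ ≈ 14.1 Å^2

⟨u²⟩ = ∫ u^2 |φ|² du over the full domain.
Using sin²θ = (1 − cos 2θ)/2, the ratio of the moment integral to the normalization integral gives ⟨u²⟩ = -d^2/(18·π^2) + d^2/3.
Putting d = 6.55 gives 14.06.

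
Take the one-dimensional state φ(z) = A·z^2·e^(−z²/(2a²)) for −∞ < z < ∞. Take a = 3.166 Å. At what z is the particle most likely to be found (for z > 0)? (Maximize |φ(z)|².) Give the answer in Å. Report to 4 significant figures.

z ≈ 4.477 Å

Set d/dz [|φ(z)|²] = 0 and solve for z > 0.
Solving yields z = √(2)·a.
With a = 3.166, the value of z > 0 at which the probability density is greatest is 4.4774 Å.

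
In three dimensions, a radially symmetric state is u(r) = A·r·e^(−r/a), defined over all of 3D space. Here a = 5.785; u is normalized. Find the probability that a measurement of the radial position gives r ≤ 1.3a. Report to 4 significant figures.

P ≈ 0.1226

Integrate the radial probability density 4πr²|u|² over r ≤ 1.3a.
A² is fixed by ∫₀^∞ 4πr²|u|² dr = 1, i.e. A² = (3·π·a^5)^(−1).
Let t = r/a; then A², 4π and the length scale all cancel, so P = ∫_{0}^{1.3} t^4·e^(-2·t) dt ÷ ∫_{0}^{∞} t^4·e^(-2·t) dt.
With ∫ t^4·e^(-2·t) dt = -(t^4/2 + t^3 + 3·t^2/2 + 3·t/2 + 3/4)·e^(-2·t) + C, the region integral is ≈ 0.0919324 and the full one is 3/4.
Taking the ratio yields P = 0.12258.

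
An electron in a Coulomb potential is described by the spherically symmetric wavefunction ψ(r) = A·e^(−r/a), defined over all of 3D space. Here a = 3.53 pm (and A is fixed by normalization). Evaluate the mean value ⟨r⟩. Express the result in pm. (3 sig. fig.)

⟨r⟩ = ∫ r |ψ|² 4πr² dr over the full domain.
Using ∫₀^∞ rⁿ e^(−αr) dr = n!/αⁿ⁺¹, the ratio of the moment integral to the normalization integral gives ⟨r⟩ = 3·a/2.
Putting a = 3.53 gives 5.295.

⟨r⟩ ≈ 5.30 pm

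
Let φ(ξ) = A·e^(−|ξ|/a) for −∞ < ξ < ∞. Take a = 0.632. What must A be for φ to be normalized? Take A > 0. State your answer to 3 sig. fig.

A ≈ 1.26

Require ∫ |φ|² dξ = 1 over the whole domain.
Recall ∫₀^∞ ξ^m e^(−ξ/β) dξ = m!·β^(m+1), ∫|φ|² dξ = A²·(a).
So A² = (a)^(−1).
With a = 0.632: A² = 1.582 and A = 1.258.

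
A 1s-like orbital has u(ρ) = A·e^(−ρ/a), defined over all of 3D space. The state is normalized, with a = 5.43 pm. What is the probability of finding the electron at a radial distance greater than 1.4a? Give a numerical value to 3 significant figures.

P ≈ 0.469

P = ∫ |u|² 4πρ² dρ over ρ > 1.4a.
The full normalization integral is A²·[π·a^3] = 1, fixing A².
In terms of t = ρ/a (A², 4π and the length scale all cancel between numerator and denominator), P = [∫_{1.4}^{∞} t^2·e^(-2·t) dt] / [∫_{0}^{∞} t^2·e^(-2·t) dt].
With ∫ t^2·e^(-2·t) dt = -(2·t^2 + 2·t + 1)·e^(-2·t)/4 + C, the region integral is 193·e^(-14/5)/100 and the full one is 1/4.
This evaluates to P = 0.4695.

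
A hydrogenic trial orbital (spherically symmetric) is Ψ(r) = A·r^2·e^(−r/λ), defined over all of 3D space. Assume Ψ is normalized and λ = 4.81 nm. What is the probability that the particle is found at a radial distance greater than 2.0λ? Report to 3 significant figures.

With dV = 4πr²dr, the probability is ∫|Ψ|² dV over r > 2.0λ.
Normalization gives A² = 1/(45·π·λ^7/2).
Substituting u = r/λ, A², 4π and the length scale all cancel in the ratio: P = ∫_{2.0}^{∞} u^6·e^(-2·u) du / ∫_{0}^{∞} u^6·e^(-2·u) du.
With ∫ u^6·e^(-2·u) du = -(4·u^6 + 12·u^5 + 30·u^4 + 60·u^3 + 90·u^2 + 90·u + 45)·e^(-2·u)/8 + C, the region integral is 2185·e^(-4)/8 and the full one is 45/8.
This evaluates to P = 0.8893.

P ≈ 0.889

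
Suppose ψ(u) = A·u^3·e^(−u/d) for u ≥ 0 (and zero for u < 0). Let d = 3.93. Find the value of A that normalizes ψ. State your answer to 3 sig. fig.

Normalization requires ∫|ψ|² du = 1, integrated from 0 to ∞.
With ψ = A·u^3·e^(−u/d), the integral evaluates to A²·[45·d^7/8].
Setting this equal to 1 gives A² = 1/(45·d^7/8).
With d = 3.93: A² = 0.00001228 and A = 0.003504.

A ≈ 0.00350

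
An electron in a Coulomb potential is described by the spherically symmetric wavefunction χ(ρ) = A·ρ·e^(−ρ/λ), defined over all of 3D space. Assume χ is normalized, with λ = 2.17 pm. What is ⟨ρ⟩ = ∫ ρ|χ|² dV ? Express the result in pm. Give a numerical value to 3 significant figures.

By definition ⟨ρ⟩ = ∫ ρ |χ(ρ)|² 4πρ² dρ.
Using ∫₀^∞ ρⁿ e^(−αρ) dρ = n!/αⁿ⁺¹, evaluating both integrals, ⟨ρ⟩ = 5·λ/2.
Putting λ = 2.17 gives 5.425.

⟨ρ⟩ ≈ 5.43 pm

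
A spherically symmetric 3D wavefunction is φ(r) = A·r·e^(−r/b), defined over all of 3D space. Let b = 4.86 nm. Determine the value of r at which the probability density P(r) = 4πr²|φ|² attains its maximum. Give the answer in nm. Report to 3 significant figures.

Differentiate P(r) = 4πr²|φ|² with respect to r and set to zero.
Solving yields r = 2·b.
With b = 4.86, the most probable radial distance is 9.720 nm.

r ≈ 9.72 nm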